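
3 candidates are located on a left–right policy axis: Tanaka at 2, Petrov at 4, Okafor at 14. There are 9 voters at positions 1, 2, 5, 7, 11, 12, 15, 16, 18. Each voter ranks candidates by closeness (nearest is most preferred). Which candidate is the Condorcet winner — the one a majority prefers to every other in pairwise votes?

Okafor

With single-peaked preferences on a line, the Condorcet winner is the candidate closest to the median voter.
The median voter (position 11) is closest to Okafor at 14.
Check: Okafor vs Tanaka — voters closer to Okafor: 5 of 9.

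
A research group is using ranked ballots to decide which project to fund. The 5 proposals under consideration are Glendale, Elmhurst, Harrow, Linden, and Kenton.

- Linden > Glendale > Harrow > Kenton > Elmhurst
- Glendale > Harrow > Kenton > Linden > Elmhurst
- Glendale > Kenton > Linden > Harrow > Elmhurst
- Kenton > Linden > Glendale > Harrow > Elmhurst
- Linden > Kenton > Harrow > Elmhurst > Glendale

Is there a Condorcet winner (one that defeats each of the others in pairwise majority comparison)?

No

Head-to-head results (5 voters total):
Glendale vs Elmhurst: Glendale wins 4–1.
Glendale vs Harrow: Glendale wins 4–1.
Glendale vs Linden: Linden wins 3–2.
Glendale vs Kenton: Glendale wins 3–2.
Elmhurst vs Harrow: Harrow wins 5–0.
Elmhurst vs Linden: Linden wins 5–0.
Elmhurst vs Kenton: Kenton wins 5–0.
Harrow vs Linden: Linden wins 4–1.
Harrow vs Kenton: Kenton wins 3–2.
Linden vs Kenton: Kenton wins 3–2.
No candidate beats all others: Glendale beats Kenton beats Linden beats Glendale, a majority cycle.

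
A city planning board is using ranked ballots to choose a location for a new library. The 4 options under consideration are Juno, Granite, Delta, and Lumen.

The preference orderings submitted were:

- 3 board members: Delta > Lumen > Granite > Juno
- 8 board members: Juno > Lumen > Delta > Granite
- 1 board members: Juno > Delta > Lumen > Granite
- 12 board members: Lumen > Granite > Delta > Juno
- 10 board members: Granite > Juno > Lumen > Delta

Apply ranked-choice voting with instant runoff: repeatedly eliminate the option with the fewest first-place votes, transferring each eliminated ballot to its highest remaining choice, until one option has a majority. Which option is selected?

Lumen

Round 1: Lumen 12, Granite 10, Juno 9, Delta 3. Delta has the fewest and is eliminated.
Round 2: Lumen 15, Granite 10, Juno 9. Juno has the fewest and is eliminated.
Round 3: Lumen 24, Granite 10. Lumen has a majority.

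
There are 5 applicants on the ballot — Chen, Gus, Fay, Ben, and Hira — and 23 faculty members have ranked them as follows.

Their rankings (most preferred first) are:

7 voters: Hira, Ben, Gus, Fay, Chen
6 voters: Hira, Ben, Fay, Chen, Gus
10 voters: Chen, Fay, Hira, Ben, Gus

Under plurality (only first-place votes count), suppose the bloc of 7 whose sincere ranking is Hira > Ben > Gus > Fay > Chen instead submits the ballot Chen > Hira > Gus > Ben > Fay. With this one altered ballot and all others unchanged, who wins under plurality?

Chen

First-place totals with the altered ballot: Chen 17, Gus 0, Fay 0, Ben 0, Hira 6.
The switch changes the winner from Hira to Chen.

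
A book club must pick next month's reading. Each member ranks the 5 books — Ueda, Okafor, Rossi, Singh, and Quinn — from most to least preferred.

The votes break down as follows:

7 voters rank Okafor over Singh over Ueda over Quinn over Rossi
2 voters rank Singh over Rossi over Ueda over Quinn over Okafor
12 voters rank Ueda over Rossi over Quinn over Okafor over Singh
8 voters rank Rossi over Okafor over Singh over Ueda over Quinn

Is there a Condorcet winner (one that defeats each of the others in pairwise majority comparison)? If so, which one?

Head-to-head results (29 voters total):
Ueda vs Okafor: Okafor wins 15–14.
Ueda vs Rossi: Ueda wins 19–10.
Ueda vs Singh: Singh wins 17–12.
Ueda vs Quinn: Ueda wins 29–0.
Okafor vs Rossi: Rossi wins 22–7.
Okafor vs Singh: Okafor wins 27–2.
Okafor vs Quinn: Okafor wins 15–14.
Rossi vs Singh: Rossi wins 20–9.
Rossi vs Quinn: Rossi wins 22–7.
Singh vs Quinn: Singh wins 17–12.
No candidate beats all others: Ueda beats Rossi beats Okafor beats Ueda, a majority cycle.

There is no Condorcet winner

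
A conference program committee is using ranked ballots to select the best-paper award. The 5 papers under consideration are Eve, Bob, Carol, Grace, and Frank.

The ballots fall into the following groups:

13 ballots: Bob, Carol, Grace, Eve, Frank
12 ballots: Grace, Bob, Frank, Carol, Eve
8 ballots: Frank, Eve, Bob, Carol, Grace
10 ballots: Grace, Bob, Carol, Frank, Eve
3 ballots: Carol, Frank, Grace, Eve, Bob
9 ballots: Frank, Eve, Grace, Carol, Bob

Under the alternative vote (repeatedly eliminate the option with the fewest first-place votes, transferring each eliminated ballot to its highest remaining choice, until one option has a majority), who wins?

Grace

Round 1: Grace 22, Frank 17, Bob 13, Carol 3, Eve 0. Eve has the fewest and is eliminated.
Round 2: Grace 22, Frank 17, Bob 13, Carol 3. Carol has the fewest and is eliminated.
Round 3: Grace 22, Frank 20, Bob 13. Bob has the fewest and is eliminated.
Round 4: Grace 35, Frank 20. Grace has a majority.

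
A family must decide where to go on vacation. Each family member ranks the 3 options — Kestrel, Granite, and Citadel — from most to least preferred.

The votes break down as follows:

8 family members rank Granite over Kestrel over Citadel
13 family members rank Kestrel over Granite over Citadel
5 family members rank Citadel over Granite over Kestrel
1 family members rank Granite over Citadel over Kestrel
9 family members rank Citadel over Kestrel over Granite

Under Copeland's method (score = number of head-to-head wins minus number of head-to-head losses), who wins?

Kestrel

Pairwise results:
  Kestrel vs Granite: Kestrel wins 22–14.
  Kestrel vs Citadel: Kestrel wins 21–15.
  Granite vs Citadel: Granite wins 22–14.
Copeland scores (wins − losses):
  Kestrel: 2 − 0 = 2
  Granite: 1 − 1 = 0
  Citadel: 0 − 2 = -2
Kestrel has the best Copeland score.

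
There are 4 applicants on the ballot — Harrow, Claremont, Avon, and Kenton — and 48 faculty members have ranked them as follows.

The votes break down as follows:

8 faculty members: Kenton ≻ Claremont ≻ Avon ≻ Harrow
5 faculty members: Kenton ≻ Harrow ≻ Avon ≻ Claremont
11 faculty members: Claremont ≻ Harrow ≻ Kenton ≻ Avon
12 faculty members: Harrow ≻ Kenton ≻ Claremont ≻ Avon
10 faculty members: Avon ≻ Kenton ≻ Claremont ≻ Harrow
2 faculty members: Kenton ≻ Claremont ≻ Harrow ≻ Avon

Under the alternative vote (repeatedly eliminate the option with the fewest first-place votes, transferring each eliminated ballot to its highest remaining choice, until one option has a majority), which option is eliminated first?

Round 1: Kenton 15, Harrow 12, Claremont 11, Avon 10. Avon has the fewest and is eliminated.
Round 2: Kenton 25, Harrow 12, Claremont 11. Kenton has a majority.

Avon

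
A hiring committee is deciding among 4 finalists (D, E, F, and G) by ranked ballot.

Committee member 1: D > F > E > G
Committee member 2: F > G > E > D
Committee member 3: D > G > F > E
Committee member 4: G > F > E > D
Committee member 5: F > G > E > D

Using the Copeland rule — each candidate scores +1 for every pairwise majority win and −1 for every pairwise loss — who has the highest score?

Pairwise results:
  D vs E: E wins 3–2.
  D vs F: F wins 3–2.
  D vs G: G wins 3–2.
  E vs F: F wins 5–0.
  E vs G: G wins 4–1.
  F vs G: F wins 3–2.
Copeland scores (wins − losses):
  D: 0 − 3 = -3
  E: 1 − 2 = -1
  F: 3 − 0 = 3
  G: 2 − 1 = 1
F has the best Copeland score.

F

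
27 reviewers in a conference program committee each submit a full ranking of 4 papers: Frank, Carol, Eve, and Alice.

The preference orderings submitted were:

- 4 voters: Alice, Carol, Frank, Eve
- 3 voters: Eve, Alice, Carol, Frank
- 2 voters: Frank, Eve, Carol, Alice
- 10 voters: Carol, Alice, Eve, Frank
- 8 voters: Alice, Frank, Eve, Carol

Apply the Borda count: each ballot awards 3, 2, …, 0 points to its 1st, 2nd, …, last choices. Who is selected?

Borda scores:
  Frank: 4·1 + 3·0 + 2·3 + 10·0 + 8·2 = 26
  Carol: 4·2 + 3·1 + 2·1 + 10·3 + 8·0 = 43
  Eve: 4·0 + 3·3 + 2·2 + 10·1 + 8·1 = 31
  Alice: 4·3 + 3·2 + 2·0 + 10·2 + 8·3 = 62
Alice has the highest total.

Alice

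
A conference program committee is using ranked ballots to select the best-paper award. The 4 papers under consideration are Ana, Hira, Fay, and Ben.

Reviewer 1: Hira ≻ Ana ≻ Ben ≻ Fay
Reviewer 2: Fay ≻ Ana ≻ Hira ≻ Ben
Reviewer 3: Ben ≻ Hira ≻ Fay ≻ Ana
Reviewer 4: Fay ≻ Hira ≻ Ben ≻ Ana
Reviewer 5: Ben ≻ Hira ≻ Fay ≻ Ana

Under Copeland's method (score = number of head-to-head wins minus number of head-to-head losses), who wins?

Hira

Pairwise results:
  Ana vs Hira: Hira wins 4–1.
  Ana vs Fay: Fay wins 4–1.
  Ana vs Ben: Ben wins 3–2.
  Hira vs Fay: Hira wins 3–2.
  Hira vs Ben: Hira wins 3–2.
  Fay vs Ben: Ben wins 3–2.
Copeland scores (wins − losses):
  Ana: 0 − 3 = -3
  Hira: 3 − 0 = 3
  Fay: 1 − 2 = -1
  Ben: 2 − 1 = 1
Hira has the best Copeland score.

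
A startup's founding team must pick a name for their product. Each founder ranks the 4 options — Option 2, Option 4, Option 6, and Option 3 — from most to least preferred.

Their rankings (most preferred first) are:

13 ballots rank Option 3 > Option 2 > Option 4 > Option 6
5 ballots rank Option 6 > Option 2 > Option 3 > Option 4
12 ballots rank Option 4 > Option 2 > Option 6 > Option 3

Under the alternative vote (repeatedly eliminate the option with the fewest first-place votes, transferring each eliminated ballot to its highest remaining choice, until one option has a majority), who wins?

Option 3

Round 1: Option 3 13, Option 4 12, Option 6 5, Option 2 0. Option 2 has the fewest and is eliminated.
Round 2: Option 3 13, Option 4 12, Option 6 5. Option 6 has the fewest and is eliminated.
Round 3: Option 3 18, Option 4 12. Option 3 has a majority.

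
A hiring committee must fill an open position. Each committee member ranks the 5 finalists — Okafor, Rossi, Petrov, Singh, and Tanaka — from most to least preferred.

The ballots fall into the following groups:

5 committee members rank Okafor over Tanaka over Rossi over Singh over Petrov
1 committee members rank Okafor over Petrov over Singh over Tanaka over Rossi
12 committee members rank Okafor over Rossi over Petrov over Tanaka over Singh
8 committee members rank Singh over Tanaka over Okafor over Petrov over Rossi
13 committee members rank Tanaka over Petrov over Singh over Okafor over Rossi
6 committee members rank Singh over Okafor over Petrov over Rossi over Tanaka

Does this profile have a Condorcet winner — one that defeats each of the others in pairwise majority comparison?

No

Head-to-head results (45 voters total):
Okafor vs Rossi: Okafor wins 45–0.
Okafor vs Petrov: Okafor wins 32–13.
Okafor vs Singh: Singh wins 27–18.
Okafor vs Tanaka: Okafor wins 24–21.
Rossi vs Petrov: Petrov wins 28–17.
Rossi vs Singh: Singh wins 28–17.
Rossi vs Tanaka: Tanaka wins 27–18.
Petrov vs Singh: Petrov wins 26–19.
Petrov vs Tanaka: Tanaka wins 26–19.
Singh vs Tanaka: Tanaka wins 30–15.
No candidate beats all others: Okafor beats Petrov beats Singh beats Okafor, a majority cycle.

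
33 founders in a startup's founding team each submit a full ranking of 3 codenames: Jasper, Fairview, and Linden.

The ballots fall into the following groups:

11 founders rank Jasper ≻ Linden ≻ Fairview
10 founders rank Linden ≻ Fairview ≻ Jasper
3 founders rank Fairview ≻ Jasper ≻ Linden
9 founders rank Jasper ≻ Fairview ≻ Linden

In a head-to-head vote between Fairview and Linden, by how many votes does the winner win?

Ballots ranking Fairview above Linden: 3+9 = 12.
Ballots ranking Linden above Fairview: 11+10 = 21.
Linden wins 21–12, a margin of 9.

9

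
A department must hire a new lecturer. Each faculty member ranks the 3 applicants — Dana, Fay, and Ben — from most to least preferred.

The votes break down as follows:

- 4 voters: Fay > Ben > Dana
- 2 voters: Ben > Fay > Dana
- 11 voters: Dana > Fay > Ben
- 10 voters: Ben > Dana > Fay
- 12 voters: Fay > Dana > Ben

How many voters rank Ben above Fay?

Ballots ranking Ben above Fay: 2+10 = 12.
Ballots ranking Fay above Ben: 4+11+12 = 27.
So 12 of 39 voters prefer Ben to Fay.

12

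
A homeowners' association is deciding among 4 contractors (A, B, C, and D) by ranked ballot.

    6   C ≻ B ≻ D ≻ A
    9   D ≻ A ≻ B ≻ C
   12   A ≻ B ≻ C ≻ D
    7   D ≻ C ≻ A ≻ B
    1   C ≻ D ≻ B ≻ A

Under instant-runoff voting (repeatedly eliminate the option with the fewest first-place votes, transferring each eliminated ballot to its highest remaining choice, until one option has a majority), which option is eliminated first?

B

Round 1: D 16, A 12, C 7, B 0. B has the fewest and is eliminated.
Round 2: D 16, A 12, C 7. C has the fewest and is eliminated.
Round 3: D 23, A 12. D has a majority.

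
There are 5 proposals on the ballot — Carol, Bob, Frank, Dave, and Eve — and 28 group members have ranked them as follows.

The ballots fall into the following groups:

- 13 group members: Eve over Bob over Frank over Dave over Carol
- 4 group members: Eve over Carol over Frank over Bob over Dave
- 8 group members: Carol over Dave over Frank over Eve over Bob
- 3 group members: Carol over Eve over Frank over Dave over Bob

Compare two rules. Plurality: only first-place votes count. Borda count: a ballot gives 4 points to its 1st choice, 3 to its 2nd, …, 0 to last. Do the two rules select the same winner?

Plurality first-place counts: Carol 11, Bob 0, Frank 0, Dave 0, Eve 17 → Eve.
Borda totals: Carol 56, Bob 43, Frank 56, Dave 40, Eve 85 → Eve.
The two rules agree on Eve.

Yes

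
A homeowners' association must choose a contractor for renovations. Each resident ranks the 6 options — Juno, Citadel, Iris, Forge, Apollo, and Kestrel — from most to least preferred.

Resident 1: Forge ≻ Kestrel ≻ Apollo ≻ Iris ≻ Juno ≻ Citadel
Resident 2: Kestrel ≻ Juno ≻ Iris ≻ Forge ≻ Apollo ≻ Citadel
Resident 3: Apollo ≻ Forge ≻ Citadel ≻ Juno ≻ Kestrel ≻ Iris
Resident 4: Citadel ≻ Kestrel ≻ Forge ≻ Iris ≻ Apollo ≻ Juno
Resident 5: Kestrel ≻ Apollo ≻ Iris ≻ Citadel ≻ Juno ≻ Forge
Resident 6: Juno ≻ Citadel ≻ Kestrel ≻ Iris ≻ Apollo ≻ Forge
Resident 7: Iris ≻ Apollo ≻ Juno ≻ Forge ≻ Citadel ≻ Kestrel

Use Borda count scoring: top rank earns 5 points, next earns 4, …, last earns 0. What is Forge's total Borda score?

16

Borda scores:
  Juno: 1 + 4 + 2 + 0 + 1 + 5 + 3 = 16
  Citadel: 0 + 0 + 3 + 5 + 2 + 4 + 1 = 15
  Iris: 2 + 3 + 0 + 2 + 3 + 2 + 5 = 17
  Forge: 5 + 2 + 4 + 3 + 0 + 0 + 2 = 16
  Apollo: 3 + 1 + 5 + 1 + 4 + 1 + 4 = 19
  Kestrel: 4 + 5 + 1 + 4 + 5 + 3 + 0 = 22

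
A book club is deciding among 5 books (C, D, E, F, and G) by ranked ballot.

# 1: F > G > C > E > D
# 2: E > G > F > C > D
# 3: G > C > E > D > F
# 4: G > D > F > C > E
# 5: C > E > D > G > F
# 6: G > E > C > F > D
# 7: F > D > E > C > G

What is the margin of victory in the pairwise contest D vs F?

1

Ballots ranking D above F: 3.
Ballots ranking F above D: 4.
F wins 4–3, a margin of 1.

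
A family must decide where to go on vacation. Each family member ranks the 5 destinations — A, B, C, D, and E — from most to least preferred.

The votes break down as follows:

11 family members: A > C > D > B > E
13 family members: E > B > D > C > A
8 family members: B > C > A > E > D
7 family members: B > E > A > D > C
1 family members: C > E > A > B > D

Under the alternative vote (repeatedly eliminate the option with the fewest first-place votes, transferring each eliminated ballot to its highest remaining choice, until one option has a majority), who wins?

B

Round 1: B 15, E 13, A 11, C 1, D 0. D has the fewest and is eliminated.
Round 2: B 15, E 13, A 11, C 1. C has the fewest and is eliminated.
Round 3: B 15, E 14, A 11. A has the fewest and is eliminated.
Round 4: B 26, E 14. B has a majority.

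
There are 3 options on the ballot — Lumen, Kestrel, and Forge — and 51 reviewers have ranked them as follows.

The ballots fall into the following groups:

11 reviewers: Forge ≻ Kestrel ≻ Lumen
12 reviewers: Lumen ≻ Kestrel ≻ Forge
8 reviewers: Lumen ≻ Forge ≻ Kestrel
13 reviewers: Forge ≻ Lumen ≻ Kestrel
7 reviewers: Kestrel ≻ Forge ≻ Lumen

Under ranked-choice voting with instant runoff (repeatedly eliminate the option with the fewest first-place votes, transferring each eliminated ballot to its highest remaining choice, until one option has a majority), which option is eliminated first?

Kestrel

Round 1: Forge 24, Lumen 20, Kestrel 7. Kestrel has the fewest and is eliminated.
Round 2: Forge 31, Lumen 20. Forge has a majority.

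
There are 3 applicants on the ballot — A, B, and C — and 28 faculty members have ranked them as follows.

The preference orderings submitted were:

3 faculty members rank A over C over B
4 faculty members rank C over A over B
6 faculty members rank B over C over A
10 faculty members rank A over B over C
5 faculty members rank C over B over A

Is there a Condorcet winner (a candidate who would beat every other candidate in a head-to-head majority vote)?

No

Head-to-head results (28 voters total):
A vs B: A wins 17–11.
A vs C: C wins 15–13.
B vs C: B wins 16–12.
No candidate beats all others: A beats B beats C beats A, a majority cycle.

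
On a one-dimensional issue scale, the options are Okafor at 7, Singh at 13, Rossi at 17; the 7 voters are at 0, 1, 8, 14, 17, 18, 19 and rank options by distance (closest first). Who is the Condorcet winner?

Singh

With single-peaked preferences on a line, the Condorcet winner is the candidate closest to the median voter.
The median voter (position 14) is closest to Singh at 13.
Check: Singh vs Okafor — voters closer to Singh: 4 of 7.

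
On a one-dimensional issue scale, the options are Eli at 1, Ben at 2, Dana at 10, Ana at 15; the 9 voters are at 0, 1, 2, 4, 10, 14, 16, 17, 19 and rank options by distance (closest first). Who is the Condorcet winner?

With single-peaked preferences on a line, the Condorcet winner is the candidate closest to the median voter.
The median voter (position 10) is closest to Dana at 10.
Check: Dana vs Eli — voters closer to Dana: 5 of 9.

Dana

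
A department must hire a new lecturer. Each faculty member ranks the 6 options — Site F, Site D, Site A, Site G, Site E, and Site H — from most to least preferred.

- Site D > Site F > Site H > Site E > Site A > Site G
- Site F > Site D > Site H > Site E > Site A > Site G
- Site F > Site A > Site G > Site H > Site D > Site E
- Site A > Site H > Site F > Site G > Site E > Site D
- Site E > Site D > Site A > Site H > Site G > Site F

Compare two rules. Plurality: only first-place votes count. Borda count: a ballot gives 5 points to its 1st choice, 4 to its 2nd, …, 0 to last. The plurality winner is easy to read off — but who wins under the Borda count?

Plurality first-place counts: Site F 2, Site D 1, Site A 1, Site G 0, Site E 1, Site H 0 → Site F.
Borda totals: Site F 17, Site D 14, Site A 14, Site G 6, Site E 10, Site H 14 → Site F.

Site F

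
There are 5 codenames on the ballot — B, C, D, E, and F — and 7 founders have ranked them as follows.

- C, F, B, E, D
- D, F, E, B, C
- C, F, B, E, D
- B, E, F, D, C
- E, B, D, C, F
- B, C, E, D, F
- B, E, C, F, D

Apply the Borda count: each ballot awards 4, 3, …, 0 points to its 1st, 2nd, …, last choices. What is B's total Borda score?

Borda scores:
  B: 2 + 1 + 2 + 4 + 3 + 4 + 4 = 20
  C: 4 + 0 + 4 + 0 + 1 + 3 + 2 = 14
  D: 0 + 4 + 0 + 1 + 2 + 1 + 0 = 8
  E: 1 + 2 + 1 + 3 + 4 + 2 + 3 = 16
  F: 3 + 3 + 3 + 2 + 0 + 0 + 1 = 12

20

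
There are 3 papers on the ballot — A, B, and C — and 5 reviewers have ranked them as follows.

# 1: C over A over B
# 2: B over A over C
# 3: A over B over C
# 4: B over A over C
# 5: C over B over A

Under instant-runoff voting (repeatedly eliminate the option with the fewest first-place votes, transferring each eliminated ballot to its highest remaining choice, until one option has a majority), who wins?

Round 1: B 2, C 2, A 1. A has the fewest and is eliminated.
Round 2: B 3, C 2. B has a majority.

B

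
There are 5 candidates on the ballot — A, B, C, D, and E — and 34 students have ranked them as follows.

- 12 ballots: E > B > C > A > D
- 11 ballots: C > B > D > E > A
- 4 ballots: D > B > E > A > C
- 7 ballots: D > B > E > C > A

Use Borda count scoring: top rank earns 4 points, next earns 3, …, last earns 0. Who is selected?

B

Borda scores:
  A: 12·1 + 11·0 + 4·1 + 7·0 = 16
  B: 12·3 + 11·3 + 4·3 + 7·3 = 102
  C: 12·2 + 11·4 + 4·0 + 7·1 = 75
  D: 12·0 + 11·2 + 4·4 + 7·4 = 66
  E: 12·4 + 11·1 + 4·2 + 7·2 = 81
B has the highest total.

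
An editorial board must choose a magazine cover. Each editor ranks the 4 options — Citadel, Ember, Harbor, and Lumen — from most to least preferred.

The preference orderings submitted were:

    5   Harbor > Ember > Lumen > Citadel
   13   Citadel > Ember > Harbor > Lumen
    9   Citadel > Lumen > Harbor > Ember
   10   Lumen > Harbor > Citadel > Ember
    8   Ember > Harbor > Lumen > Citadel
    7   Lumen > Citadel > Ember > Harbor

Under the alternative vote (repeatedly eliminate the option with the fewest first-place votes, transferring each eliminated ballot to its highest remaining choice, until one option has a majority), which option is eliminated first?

Round 1: Citadel 22, Lumen 17, Ember 8, Harbor 5. Harbor has the fewest and is eliminated.
Round 2: Citadel 22, Lumen 17, Ember 13. Ember has the fewest and is eliminated.
Round 3: Lumen 30, Citadel 22. Lumen has a majority.

Harbor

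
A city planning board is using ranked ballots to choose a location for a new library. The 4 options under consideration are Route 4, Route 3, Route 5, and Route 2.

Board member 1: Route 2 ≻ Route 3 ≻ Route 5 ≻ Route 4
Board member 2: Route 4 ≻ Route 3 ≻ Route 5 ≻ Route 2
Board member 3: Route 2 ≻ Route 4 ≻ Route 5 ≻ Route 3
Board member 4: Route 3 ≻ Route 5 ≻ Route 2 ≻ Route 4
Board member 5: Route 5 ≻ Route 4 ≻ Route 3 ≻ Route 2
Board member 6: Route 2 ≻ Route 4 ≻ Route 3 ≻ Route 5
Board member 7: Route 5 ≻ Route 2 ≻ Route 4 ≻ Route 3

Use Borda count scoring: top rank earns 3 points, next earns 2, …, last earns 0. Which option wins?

Route 2

Borda scores:
  Route 4: 0 + 3 + 2 + 0 + 2 + 2 + 1 = 10
  Route 3: 2 + 2 + 0 + 3 + 1 + 1 + 0 = 9
  Route 5: 1 + 1 + 1 + 2 + 3 + 0 + 3 = 11
  Route 2: 3 + 0 + 3 + 1 + 0 + 3 + 2 = 12
Route 2 has the highest total.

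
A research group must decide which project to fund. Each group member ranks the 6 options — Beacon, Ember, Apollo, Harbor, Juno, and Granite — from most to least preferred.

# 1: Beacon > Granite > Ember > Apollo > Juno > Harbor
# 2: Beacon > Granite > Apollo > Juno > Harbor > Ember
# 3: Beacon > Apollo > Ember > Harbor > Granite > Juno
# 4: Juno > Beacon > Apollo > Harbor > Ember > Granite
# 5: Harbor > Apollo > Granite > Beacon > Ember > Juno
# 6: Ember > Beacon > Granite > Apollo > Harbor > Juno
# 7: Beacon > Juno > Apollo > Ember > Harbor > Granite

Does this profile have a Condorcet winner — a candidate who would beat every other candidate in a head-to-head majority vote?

Head-to-head results (7 voters total):
Beacon vs Ember: Beacon wins 6–1.
Beacon vs Apollo: Beacon wins 6–1.
Beacon vs Harbor: Beacon wins 6–1.
Beacon vs Juno: Beacon wins 6–1.
Beacon vs Granite: Beacon wins 6–1.
Ember vs Apollo: Apollo wins 5–2.
Ember vs Harbor: Ember wins 4–3.
Ember vs Juno: Ember wins 4–3.
Ember vs Granite: Ember wins 4–3.
Apollo vs Harbor: Apollo wins 6–1.
Apollo vs Juno: Apollo wins 5–2.
Apollo vs Granite: Apollo wins 4–3.
Harbor vs Juno: Juno wins 4–3.
Harbor vs Granite: Harbor wins 4–3.
Juno vs Granite: Granite wins 5–2.
Beacon beats each rival — Ember (6–1), Apollo (6–1), Harbor (6–1), Juno (6–1), Granite (6–1) — so Beacon is the Condorcet winner.

Yes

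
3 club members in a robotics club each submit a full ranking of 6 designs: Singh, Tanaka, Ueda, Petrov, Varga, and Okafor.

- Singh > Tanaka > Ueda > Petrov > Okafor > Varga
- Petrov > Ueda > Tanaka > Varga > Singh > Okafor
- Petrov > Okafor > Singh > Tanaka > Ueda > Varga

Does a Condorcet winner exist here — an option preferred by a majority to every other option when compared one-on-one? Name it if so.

Head-to-head results (3 voters total):
Singh vs Tanaka: Singh wins 2–1.
Singh vs Ueda: Singh wins 2–1.
Singh vs Petrov: Petrov wins 2–1.
Singh vs Varga: Singh wins 2–1.
Singh vs Okafor: Singh wins 2–1.
Tanaka vs Ueda: Tanaka wins 2–1.
Tanaka vs Petrov: Petrov wins 2–1.
Tanaka vs Varga: Tanaka wins 3–0.
Tanaka vs Okafor: Tanaka wins 2–1.
Ueda vs Petrov: Petrov wins 2–1.
Ueda vs Varga: Ueda wins 3–0.
Ueda vs Okafor: Ueda wins 2–1.
Petrov vs Varga: Petrov wins 3–0.
Petrov vs Okafor: Petrov wins 3–0.
Varga vs Okafor: Okafor wins 2–1.
Petrov beats each rival — Singh (2–1), Tanaka (2–1), Ueda (2–1), Varga (3–0), Okafor (3–0) — so Petrov is the Condorcet winner.

Petrov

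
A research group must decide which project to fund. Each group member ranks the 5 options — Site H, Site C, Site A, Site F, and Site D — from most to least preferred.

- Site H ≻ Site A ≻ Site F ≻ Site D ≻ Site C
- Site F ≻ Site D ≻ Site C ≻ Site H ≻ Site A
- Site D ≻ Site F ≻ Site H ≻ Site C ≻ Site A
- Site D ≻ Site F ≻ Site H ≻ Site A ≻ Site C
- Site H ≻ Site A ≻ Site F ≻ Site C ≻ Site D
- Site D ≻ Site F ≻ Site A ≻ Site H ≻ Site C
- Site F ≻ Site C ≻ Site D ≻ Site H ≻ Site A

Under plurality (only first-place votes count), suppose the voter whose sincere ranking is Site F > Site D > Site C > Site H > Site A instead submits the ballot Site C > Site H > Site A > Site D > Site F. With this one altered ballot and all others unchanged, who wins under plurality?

Site D

First-place totals with the altered ballot: Site H 2, Site C 1, Site A 0, Site F 1, Site D 3.
The winner is unchanged: still Site D.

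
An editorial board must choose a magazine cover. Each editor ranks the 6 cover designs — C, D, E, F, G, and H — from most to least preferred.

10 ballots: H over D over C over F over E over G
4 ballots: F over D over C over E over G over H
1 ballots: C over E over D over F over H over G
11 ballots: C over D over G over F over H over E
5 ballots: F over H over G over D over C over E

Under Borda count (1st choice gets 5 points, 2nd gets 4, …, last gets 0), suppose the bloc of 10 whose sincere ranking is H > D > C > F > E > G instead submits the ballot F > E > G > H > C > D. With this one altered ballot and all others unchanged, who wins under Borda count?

Borda totals with the altered ballot: C 87, D 73, E 52, F 119, G 82, H 52.
The switch changes the winner from D to F.

F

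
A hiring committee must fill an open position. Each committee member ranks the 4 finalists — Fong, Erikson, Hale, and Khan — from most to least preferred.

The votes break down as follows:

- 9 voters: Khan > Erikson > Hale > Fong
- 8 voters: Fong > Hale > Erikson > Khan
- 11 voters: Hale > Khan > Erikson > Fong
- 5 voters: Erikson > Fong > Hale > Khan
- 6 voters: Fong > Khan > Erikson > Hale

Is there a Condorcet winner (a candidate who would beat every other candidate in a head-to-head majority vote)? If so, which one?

Head-to-head results (39 voters total):
Fong vs Erikson: Erikson wins 25–14.
Fong vs Hale: Hale wins 20–19.
Fong vs Khan: Khan wins 20–19.
Erikson vs Hale: Erikson wins 20–19.
Erikson vs Khan: Khan wins 26–13.
Hale vs Khan: Hale wins 24–15.
No candidate beats all others: Erikson beats Hale beats Khan beats Erikson, a majority cycle.

There is no Condorcet winner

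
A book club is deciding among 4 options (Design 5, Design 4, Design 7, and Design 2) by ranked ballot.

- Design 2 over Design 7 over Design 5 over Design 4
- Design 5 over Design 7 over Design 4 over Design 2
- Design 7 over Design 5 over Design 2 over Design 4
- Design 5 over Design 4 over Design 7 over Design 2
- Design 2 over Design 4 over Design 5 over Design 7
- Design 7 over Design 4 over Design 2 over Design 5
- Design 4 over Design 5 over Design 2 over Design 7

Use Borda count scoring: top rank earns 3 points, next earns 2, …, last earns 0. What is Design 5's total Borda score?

Borda scores:
  Design 5: 1 + 3 + 2 + 3 + 1 + 0 + 2 = 12
  Design 4: 0 + 1 + 0 + 2 + 2 + 2 + 3 = 10
  Design 7: 2 + 2 + 3 + 1 + 0 + 3 + 0 = 11
  Design 2: 3 + 0 + 1 + 0 + 3 + 1 + 1 = 9

12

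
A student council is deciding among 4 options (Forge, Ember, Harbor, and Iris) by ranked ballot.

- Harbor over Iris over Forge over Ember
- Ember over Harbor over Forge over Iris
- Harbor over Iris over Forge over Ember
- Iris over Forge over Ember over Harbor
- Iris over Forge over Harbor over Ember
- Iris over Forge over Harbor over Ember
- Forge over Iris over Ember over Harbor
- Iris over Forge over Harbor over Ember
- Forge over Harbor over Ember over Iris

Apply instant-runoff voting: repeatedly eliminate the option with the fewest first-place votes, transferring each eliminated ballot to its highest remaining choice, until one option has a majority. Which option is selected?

Iris

Round 1: Iris 4, Forge 2, Harbor 2, Ember 1. Ember has the fewest and is eliminated.
Round 2: Iris 4, Harbor 3, Forge 2. Forge has the fewest and is eliminated.
Round 3: Iris 5, Harbor 4. Iris has a majority.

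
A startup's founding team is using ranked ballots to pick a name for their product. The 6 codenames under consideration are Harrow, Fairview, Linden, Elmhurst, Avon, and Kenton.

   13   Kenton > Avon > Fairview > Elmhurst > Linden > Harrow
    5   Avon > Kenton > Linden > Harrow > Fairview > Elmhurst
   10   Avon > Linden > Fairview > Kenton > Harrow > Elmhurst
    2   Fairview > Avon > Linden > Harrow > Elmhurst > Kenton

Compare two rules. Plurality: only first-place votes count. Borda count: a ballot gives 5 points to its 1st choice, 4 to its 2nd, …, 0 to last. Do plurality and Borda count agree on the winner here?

Yes

Plurality first-place counts: Harrow 0, Fairview 2, Linden 0, Elmhurst 0, Avon 15, Kenton 13 → Avon.
Borda totals: Harrow 24, Fairview 84, Linden 74, Elmhurst 28, Avon 135, Kenton 105 → Avon.
The two rules agree on Avon.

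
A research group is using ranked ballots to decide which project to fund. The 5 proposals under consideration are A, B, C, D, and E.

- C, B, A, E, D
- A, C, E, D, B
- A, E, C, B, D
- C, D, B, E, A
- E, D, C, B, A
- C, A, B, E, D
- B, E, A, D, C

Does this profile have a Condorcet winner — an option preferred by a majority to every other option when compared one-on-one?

Head-to-head results (7 voters total):
A vs B: B wins 4–3.
A vs C: C wins 4–3.
A vs D: A wins 5–2.
A vs E: A wins 4–3.
B vs C: C wins 6–1.
B vs D: B wins 4–3.
B vs E: B wins 4–3.
C vs D: C wins 5–2.
C vs E: C wins 4–3.
D vs E: E wins 6–1.
C beats each rival — A (4–3), B (6–1), D (5–2), E (4–3) — so C is the Condorcet winner.

Yes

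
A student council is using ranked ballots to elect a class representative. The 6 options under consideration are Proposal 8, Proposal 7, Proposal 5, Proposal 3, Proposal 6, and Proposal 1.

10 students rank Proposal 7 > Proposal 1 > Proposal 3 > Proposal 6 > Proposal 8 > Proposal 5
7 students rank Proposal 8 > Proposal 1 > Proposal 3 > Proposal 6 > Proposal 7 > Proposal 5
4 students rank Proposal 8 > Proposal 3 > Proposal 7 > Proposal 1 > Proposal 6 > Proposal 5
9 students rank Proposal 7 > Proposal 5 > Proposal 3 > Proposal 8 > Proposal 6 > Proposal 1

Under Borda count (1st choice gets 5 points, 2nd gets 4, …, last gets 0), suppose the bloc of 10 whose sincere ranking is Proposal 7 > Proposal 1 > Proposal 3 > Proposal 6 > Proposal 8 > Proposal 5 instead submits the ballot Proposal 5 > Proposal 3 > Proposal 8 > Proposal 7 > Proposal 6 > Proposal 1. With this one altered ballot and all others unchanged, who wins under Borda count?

Proposal 3

Borda totals with the altered ballot: Proposal 8 103, Proposal 7 84, Proposal 5 86, Proposal 3 104, Proposal 6 37, Proposal 1 36.
The switch changes the winner from Proposal 7 to Proposal 3.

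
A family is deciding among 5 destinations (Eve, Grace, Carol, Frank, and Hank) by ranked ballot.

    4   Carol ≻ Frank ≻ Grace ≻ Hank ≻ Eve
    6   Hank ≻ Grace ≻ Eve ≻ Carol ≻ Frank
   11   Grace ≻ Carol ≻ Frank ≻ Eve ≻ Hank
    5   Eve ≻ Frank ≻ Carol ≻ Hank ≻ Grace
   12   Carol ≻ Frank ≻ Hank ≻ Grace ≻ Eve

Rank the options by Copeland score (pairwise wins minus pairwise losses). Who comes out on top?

Carol

Pairwise results:
  Eve vs Grace: Grace wins 33–5.
  Eve vs Carol: Carol wins 27–11.
  Eve vs Frank: Frank wins 27–11.
  Eve vs Hank: Hank wins 22–16.
  Grace vs Carol: Carol wins 21–17.
  Grace vs Frank: Frank wins 21–17.
  Grace vs Hank: Hank wins 23–15.
  Carol vs Frank: Carol wins 33–5.
  Carol vs Hank: Carol wins 32–6.
  Frank vs Hank: Frank wins 32–6.
Copeland scores (wins − losses):
  Eve: 0 − 4 = -4
  Grace: 1 − 3 = -2
  Carol: 4 − 0 = 4
  Frank: 3 − 1 = 2
  Hank: 2 − 2 = 0
Carol has the best Copeland score.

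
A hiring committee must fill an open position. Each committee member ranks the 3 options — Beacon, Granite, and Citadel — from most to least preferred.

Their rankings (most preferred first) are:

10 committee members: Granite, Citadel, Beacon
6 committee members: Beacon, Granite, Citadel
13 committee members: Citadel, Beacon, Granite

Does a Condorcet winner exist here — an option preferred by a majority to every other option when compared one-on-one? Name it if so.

Head-to-head results (29 voters total):
Beacon vs Granite: Beacon wins 19–10.
Beacon vs Citadel: Citadel wins 23–6.
Granite vs Citadel: Granite wins 16–13.
No candidate beats all others: Beacon beats Granite beats Citadel beats Beacon, a majority cycle.

There is no Condorcet winner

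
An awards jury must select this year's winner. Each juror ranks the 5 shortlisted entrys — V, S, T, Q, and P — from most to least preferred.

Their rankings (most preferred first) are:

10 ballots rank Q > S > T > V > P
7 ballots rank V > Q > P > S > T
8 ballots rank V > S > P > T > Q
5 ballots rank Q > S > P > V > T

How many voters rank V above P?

Ballots ranking V above P: 10+7+8 = 25.
Ballots ranking P above V: 5.
So 25 of 30 voters prefer V to P.

25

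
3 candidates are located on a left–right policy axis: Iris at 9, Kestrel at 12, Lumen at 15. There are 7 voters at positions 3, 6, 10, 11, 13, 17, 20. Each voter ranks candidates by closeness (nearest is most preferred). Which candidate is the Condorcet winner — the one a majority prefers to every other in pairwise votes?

Kestrel

With single-peaked preferences on a line, the Condorcet winner is the candidate closest to the median voter.
The median voter (position 11) is closest to Kestrel at 12.
Check: Kestrel vs Iris — voters closer to Kestrel: 4 of 7.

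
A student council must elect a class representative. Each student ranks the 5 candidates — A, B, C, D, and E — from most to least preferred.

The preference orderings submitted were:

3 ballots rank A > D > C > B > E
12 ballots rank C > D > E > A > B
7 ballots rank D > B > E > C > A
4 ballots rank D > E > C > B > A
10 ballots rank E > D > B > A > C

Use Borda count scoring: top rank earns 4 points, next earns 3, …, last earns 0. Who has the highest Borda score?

Borda scores:
  A: 3·4 + 12·1 + 7·0 + 4·0 + 10·1 = 34
  B: 3·1 + 12·0 + 7·3 + 4·1 + 10·2 = 48
  C: 3·2 + 12·4 + 7·1 + 4·2 + 10·0 = 69
  D: 3·3 + 12·3 + 7·4 + 4·4 + 10·3 = 119
  E: 3·0 + 12·2 + 7·2 + 4·3 + 10·4 = 90
D has the highest total.

D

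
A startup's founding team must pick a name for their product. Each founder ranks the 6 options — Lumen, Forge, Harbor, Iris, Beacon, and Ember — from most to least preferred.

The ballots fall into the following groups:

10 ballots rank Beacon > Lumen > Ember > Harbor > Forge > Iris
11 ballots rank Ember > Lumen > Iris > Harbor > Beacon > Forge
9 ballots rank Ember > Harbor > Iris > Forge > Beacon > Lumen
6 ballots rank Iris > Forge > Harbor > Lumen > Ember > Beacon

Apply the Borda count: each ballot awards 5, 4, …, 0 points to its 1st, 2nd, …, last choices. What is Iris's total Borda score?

90

Borda scores:
  Lumen: 10·4 + 11·4 + 9·0 + 6·2 = 96
  Forge: 10·1 + 11·0 + 9·2 + 6·4 = 52
  Harbor: 10·2 + 11·2 + 9·4 + 6·3 = 96
  Iris: 10·0 + 11·3 + 9·3 + 6·5 = 90
  Beacon: 10·5 + 11·1 + 9·1 + 6·0 = 70
  Ember: 10·3 + 11·5 + 9·5 + 6·1 = 136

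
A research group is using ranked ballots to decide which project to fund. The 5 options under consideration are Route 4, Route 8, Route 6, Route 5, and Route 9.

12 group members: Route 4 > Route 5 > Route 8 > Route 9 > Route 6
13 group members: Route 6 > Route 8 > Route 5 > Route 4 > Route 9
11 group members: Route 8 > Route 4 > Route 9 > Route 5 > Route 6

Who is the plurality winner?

First-place vote totals:
  Route 4: 12
  Route 8: 11
  Route 6: 13
  Route 5: 0
  Route 9: 0
Route 6 has the most first-place votes.

Route 6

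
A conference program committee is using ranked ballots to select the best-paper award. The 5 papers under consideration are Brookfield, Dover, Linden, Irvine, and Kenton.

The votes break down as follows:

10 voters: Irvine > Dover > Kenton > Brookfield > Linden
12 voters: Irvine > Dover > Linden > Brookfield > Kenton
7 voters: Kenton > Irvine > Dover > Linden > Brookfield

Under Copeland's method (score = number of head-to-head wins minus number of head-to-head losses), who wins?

Irvine

Pairwise results:
  Brookfield vs Dover: Dover wins 29–0.
  Brookfield vs Linden: Linden wins 19–10.
  Brookfield vs Irvine: Irvine wins 29–0.
  Brookfield vs Kenton: Kenton wins 17–12.
  Dover vs Linden: Dover wins 29–0.
  Dover vs Irvine: Irvine wins 29–0.
  Dover vs Kenton: Dover wins 22–7.
  Linden vs Irvine: Irvine wins 29–0.
  Linden vs Kenton: Kenton wins 17–12.
  Irvine vs Kenton: Irvine wins 22–7.
Copeland scores (wins − losses):
  Brookfield: 0 − 4 = -4
  Dover: 3 − 1 = 2
  Linden: 1 − 3 = -2
  Irvine: 4 − 0 = 4
  Kenton: 2 − 2 = 0
Irvine has the best Copeland score.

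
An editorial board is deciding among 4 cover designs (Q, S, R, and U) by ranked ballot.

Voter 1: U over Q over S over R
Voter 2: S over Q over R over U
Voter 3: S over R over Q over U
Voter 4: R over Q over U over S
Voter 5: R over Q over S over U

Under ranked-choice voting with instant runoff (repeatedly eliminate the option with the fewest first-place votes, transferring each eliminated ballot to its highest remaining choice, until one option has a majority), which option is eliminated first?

Q

Round 1: S 2, R 2, U 1, Q 0. Q has the fewest and is eliminated.
Round 2: S 2, R 2, U 1. U has the fewest and is eliminated.
Round 3: S 3, R 2. S has a majority.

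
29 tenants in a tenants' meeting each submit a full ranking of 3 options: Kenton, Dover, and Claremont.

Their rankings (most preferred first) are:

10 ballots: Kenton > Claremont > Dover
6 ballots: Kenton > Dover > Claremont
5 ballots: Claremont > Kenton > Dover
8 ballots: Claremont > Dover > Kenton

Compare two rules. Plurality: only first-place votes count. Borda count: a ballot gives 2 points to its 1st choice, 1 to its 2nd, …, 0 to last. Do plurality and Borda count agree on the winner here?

Plurality first-place counts: Kenton 16, Dover 0, Claremont 13 → Kenton.
Borda totals: Kenton 37, Dover 14, Claremont 36 → Kenton.
The two rules agree on Kenton.

Yes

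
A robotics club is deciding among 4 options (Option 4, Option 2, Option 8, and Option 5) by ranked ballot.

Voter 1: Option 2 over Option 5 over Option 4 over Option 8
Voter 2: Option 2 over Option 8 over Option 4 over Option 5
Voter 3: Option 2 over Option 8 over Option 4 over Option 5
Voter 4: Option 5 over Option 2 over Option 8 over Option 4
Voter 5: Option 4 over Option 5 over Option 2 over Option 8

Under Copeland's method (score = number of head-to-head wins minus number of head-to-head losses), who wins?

Pairwise results:
  Option 4 vs Option 2: Option 2 wins 4–1.
  Option 4 vs Option 8: Option 8 wins 3–2.
  Option 4 vs Option 5: Option 4 wins 3–2.
  Option 2 vs Option 8: Option 2 wins 5–0.
  Option 2 vs Option 5: Option 2 wins 3–2.
  Option 8 vs Option 5: Option 5 wins 3–2.
Copeland scores (wins − losses):
  Option 4: 1 − 2 = -1
  Option 2: 3 − 0 = 3
  Option 8: 1 − 2 = -1
  Option 5: 1 − 2 = -1
Option 2 has the best Copeland score.

Option 2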